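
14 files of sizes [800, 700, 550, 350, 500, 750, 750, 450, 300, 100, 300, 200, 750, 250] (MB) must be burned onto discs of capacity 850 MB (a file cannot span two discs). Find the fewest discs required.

9

Total = 800 + 750 + 750 + 750 + 700 + 550 + 500 + 450 + 350 + 300 + 300 + 250 + 200 + 100 = 6750 MB.
Lower bound: ⌈6750/850⌉ = 8 discs.
A packing using 9 discs:
  disc 1: 800 = 800
  disc 2: 750 + 100 = 850
  disc 3: 750 = 750
  disc 4: 750 = 750
  disc 5: 700 = 700
  disc 6: 550 + 300 = 850
  disc 7: 500 + 350 = 850
  disc 8: 450 + 300 = 750
  disc 9: 250 + 200 = 450
No arrangement into 8 discs stays within capacity, so 9 is optimal.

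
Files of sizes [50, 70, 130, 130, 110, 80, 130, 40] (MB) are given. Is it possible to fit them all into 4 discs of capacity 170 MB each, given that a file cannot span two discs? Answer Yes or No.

No

Total = 740 MB; ⌈740/170⌉ = 5.
At least 5 discs are required, but only 4 are allowed.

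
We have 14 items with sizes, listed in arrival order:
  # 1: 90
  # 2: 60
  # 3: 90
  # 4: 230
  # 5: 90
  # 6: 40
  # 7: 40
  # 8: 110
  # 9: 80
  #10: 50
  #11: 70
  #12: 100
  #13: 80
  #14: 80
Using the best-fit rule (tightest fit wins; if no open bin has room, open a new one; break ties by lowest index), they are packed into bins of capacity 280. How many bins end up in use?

5

  90 → bin 1 (new)  [load 90/280]
  60 → bin 1  [load 150/280]
  90 → bin 1  [load 240/280]
  230 → bin 2 (new)  [load 230/280]
  90 → bin 3 (new)  [load 90/280]
  40 → bin 1  [load 280/280]
  40 → bin 2  [load 270/280]
  110 → bin 3  [load 200/280]
  80 → bin 3  [load 280/280]
  50 → bin 4 (new)  [load 50/280]
  70 → bin 4  [load 120/280]
  100 → bin 4  [load 220/280]
  80 → bin 5 (new)  [load 80/280]
  80 → bin 5  [load 160/280]
5 bins opened.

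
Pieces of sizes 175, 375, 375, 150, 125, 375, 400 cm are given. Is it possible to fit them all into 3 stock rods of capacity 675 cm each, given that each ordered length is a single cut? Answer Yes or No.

Total = 1975 cm; ⌈1975/675⌉ = 3.
4 pieces each exceed half the capacity and cannot share a stock rod, forcing at least 4 stock rods.
At least 4 stock rods are required, but only 3 are allowed.

No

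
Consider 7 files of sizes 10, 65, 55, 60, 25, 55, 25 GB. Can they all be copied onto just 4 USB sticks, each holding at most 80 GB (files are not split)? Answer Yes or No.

Yes

A valid assignment using 4 USB sticks:
  USB stick 1: 65 + 10 = 75
  USB stick 2: 60 = 60
  USB stick 3: 55 + 25 = 80
  USB stick 4: 55 + 25 = 80
Every load is within 80 GB, so 4 USB sticks suffice.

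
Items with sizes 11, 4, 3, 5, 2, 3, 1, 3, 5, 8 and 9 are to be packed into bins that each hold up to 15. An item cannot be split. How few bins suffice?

4

Total = 11 + 9 + 8 + 5 + 5 + 4 + 3 + 3 + 3 + 2 + 1 = 54.
Lower bound: ⌈54/15⌉ = 4 bins.
A packing using 4 bins:
  bin 1: 11 + 4 = 15
  bin 2: 9 + 5 + 1 = 15
  bin 3: 8 + 5 + 2 = 15
  bin 4: 3 + 3 + 3 = 9
This matches the lower bound, so 4 is optimal.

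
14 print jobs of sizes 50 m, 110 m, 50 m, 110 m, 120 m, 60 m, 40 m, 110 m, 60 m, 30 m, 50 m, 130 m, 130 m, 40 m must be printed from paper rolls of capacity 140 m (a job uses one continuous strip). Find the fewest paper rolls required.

9

Total = 130 + 130 + 120 + 110 + 110 + 110 + 60 + 60 + 50 + 50 + 50 + 40 + 40 + 30 = 1090 m.
Lower bound: ⌈1090/140⌉ = 8 paper rolls.
A packing using 9 paper rolls:
  roll 1: 130 = 130
  roll 2: 130 = 130
  roll 3: 120 = 120
  roll 4: 110 + 30 = 140
  roll 5: 110 = 110
  roll 6: 110 = 110
  roll 7: 60 + 60 = 120
  roll 8: 50 + 50 + 40 = 140
  roll 9: 50 + 40 = 90
No arrangement into 8 paper rolls stays within capacity, so 9 is optimal.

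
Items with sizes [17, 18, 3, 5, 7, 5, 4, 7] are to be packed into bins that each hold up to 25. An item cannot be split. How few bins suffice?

Total = 18 + 17 + 7 + 7 + 5 + 5 + 4 + 3 = 66.
Lower bound: ⌈66/25⌉ = 3 bins.
A packing using 3 bins:
  bin 1: 18 + 7 = 25
  bin 2: 17 + 7 = 24
  bin 3: 5 + 5 + 4 + 3 = 17
This matches the lower bound, so 3 is optimal.

3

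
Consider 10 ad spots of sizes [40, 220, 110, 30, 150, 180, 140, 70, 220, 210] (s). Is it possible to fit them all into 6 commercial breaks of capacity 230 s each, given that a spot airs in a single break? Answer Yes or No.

No

Total = 1370 s; ⌈1370/230⌉ = 6.
The bound of 6 does not rule out 6, but exhaustive search shows no assignment into 6 commercial breaks of capacity 230 s exists — the minimum is 7.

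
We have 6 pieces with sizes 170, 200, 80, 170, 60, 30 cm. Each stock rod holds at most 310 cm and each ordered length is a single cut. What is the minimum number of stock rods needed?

Total = 200 + 170 + 170 + 80 + 60 + 30 = 710 cm.
Lower bound: ⌈710/310⌉ = 3 stock rods.
A packing using 3 stock rods:
  stock rod 1: 200 + 80 + 30 = 310
  stock rod 2: 170 + 60 = 230
  stock rod 3: 170 = 170
This matches the lower bound, so 3 is optimal.

3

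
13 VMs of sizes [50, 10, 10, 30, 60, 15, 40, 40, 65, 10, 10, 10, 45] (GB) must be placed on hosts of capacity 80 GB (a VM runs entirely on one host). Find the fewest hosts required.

Total = 65 + 60 + 50 + 45 + 40 + 40 + 30 + 15 + 10 + 10 + 10 + 10 + 10 = 395 GB.
Lower bound: ⌈395/80⌉ = 5 hosts.
A packing using 5 hosts:
  host 1: 65 + 15 = 80
  host 2: 60 + 10 + 10 = 80
  host 3: 50 + 30 = 80
  host 4: 45 + 10 + 10 + 10 = 75
  host 5: 40 + 40 = 80
This matches the lower bound, so 5 is optimal.

5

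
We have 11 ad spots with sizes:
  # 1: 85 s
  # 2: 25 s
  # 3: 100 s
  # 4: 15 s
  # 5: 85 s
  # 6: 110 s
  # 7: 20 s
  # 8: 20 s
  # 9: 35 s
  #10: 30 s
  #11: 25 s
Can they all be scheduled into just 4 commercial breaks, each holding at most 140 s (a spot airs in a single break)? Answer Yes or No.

A valid assignment using 4 commercial breaks:
  break 1: 110 + 30 = 140
  break 2: 100 + 35 = 135
  break 3: 85 + 25 + 25 = 135
  break 4: 85 + 20 + 20 + 15 = 140
Every load is within 140 s, so 4 commercial breaks suffice.

Yes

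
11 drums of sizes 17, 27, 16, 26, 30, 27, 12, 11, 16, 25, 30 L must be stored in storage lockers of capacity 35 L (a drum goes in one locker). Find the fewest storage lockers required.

9

Total = 30 + 30 + 27 + 27 + 26 + 25 + 17 + 16 + 16 + 12 + 11 = 237 L.
Lower bound: ⌈237/35⌉ = 7 storage lockers.
A packing using 9 storage lockers:
  locker 1: 30 = 30
  locker 2: 30 = 30
  locker 3: 27 = 27
  locker 4: 27 = 27
  locker 5: 26 = 26
  locker 6: 25 = 25
  locker 7: 17 + 16 = 33
  locker 8: 16 + 12 = 28
  locker 9: 11 = 11
No arrangement into 8 storage lockers stays within capacity, so 9 is optimal.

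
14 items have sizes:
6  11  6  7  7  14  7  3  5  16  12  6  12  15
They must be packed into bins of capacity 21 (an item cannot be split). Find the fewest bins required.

7

Total = 16 + 15 + 14 + 12 + 12 + 11 + 7 + 7 + 7 + 6 + 6 + 6 + 5 + 3 = 127.
Lower bound: ⌈127/21⌉ = 7 bins.
A packing using 7 bins:
  bin 1: 16 + 5 = 21
  bin 2: 15 + 6 = 21
  bin 3: 14 + 7 = 21
  bin 4: 12 + 7 = 19
  bin 5: 12 + 7 = 19
  bin 6: 11 + 6 + 3 = 20
  bin 7: 6 = 6
This matches the lower bound, so 7 is optimal.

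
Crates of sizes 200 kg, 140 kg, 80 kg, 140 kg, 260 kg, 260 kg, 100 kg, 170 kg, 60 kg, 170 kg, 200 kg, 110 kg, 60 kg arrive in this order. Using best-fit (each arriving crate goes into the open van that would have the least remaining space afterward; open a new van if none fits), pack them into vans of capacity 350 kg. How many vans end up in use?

  200 → van 1 (new)  [load 200/350]
  140 → van 1  [load 340/350]
  80 → van 2 (new)  [load 80/350]
  140 → van 2  [load 220/350]
  260 → van 3 (new)  [load 260/350]
  260 → van 4 (new)  [load 260/350]
  100 → van 2  [load 320/350]
  170 → van 5 (new)  [load 170/350]
  60 → van 3  [load 320/350]
  170 → van 5  [load 340/350]
  200 → van 6 (new)  [load 200/350]
  110 → van 6  [load 310/350]
  60 → van 4  [load 320/350]
6 vans opened.

6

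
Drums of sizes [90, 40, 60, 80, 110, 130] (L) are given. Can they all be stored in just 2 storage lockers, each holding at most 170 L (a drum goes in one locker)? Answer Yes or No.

No

Total = 510 L; ⌈510/170⌉ = 3.
At least 3 storage lockers are required, but only 2 are allowed.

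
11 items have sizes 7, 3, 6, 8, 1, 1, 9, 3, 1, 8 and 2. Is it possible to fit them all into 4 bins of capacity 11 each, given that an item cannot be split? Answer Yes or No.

Total = 49; ⌈49/11⌉ = 5.
At least 5 bins are required, but only 4 are allowed.

No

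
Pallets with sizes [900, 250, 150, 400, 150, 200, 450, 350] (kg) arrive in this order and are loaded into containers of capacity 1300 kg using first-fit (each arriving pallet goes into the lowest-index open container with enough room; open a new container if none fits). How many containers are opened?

3

  900 → container 1 (new)  [load 900/1300]
  250 → container 1  [load 1150/1300]
  150 → container 1  [load 1300/1300]
  400 → container 2 (new)  [load 400/1300]
  150 → container 2  [load 550/1300]
  200 → container 2  [load 750/1300]
  450 → container 2  [load 1200/1300]
  350 → container 3 (new)  [load 350/1300]
3 containers opened.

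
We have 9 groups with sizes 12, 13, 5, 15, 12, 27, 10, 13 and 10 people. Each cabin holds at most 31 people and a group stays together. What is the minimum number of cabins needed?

5

Total = 27 + 15 + 13 + 13 + 12 + 12 + 10 + 10 + 5 = 117 people.
Lower bound: ⌈117/31⌉ = 4 cabins.
A packing using 5 cabins:
  cabin 1: 27 = 27
  cabin 2: 15 + 13 = 28
  cabin 3: 13 + 12 + 5 = 30
  cabin 4: 12 + 10 = 22
  cabin 5: 10 = 10
No arrangement into 4 cabins stays within capacity, so 5 is optimal.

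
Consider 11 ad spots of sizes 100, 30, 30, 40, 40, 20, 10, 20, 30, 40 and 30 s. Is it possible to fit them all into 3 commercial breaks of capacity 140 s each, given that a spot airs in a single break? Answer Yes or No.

Yes

A valid assignment using 3 commercial breaks:
  break 1: 100 + 40 = 140
  break 2: 40 + 40 + 30 + 30 = 140
  break 3: 30 + 30 + 20 + 20 + 10 = 110
Every load is within 140 s, so 3 commercial breaks suffice.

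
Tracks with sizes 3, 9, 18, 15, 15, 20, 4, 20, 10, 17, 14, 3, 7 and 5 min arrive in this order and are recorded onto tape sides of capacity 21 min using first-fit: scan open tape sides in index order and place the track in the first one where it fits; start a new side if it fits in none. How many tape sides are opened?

  3 → side 1 (new)  [load 3/21]
  9 → side 1  [load 12/21]
  18 → side 2 (new)  [load 18/21]
  15 → side 3 (new)  [load 15/21]
  15 → side 4 (new)  [load 15/21]
  20 → side 5 (new)  [load 20/21]
  4 → side 1  [load 16/21]
  20 → side 6 (new)  [load 20/21]
  10 → side 7 (new)  [load 10/21]
  17 → side 8 (new)  [load 17/21]
  14 → side 9 (new)  [load 14/21]
  3 → side 1  [load 19/21]
  7 → side 7  [load 17/21]
  5 → side 3  [load 20/21]
9 tape sides opened.

9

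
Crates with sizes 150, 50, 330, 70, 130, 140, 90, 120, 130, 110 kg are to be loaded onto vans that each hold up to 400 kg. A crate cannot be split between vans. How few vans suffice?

Total = 330 + 150 + 140 + 130 + 130 + 120 + 110 + 90 + 70 + 50 = 1320 kg.
Lower bound: ⌈1320/400⌉ = 4 vans.
A packing using 4 vans:
  van 1: 330 + 70 = 400
  van 2: 150 + 140 + 110 = 400
  van 3: 130 + 130 + 120 = 380
  van 4: 90 + 50 = 140
This matches the lower bound, so 4 is optimal.

4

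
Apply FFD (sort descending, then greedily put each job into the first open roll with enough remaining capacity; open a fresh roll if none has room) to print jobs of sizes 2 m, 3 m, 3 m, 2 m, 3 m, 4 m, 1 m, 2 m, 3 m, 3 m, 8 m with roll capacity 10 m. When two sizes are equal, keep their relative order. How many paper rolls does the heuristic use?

Sorted descending: 8, 4, 3, 3, 3, 3, 3, 2, 2, 2, 1.
  8 → roll 1 (new)  [load 8/10]
  4 → roll 2 (new)  [load 4/10]
  3 → roll 2  [load 7/10]
  3 → roll 2  [load 10/10]
  3 → roll 3 (new)  [load 3/10]
  3 → roll 3  [load 6/10]
  3 → roll 3  [load 9/10]
  2 → roll 1  [load 10/10]
  2 → roll 4 (new)  [load 2/10]
  2 → roll 4  [load 4/10]
  1 → roll 3  [load 10/10]
4 paper rolls opened.

4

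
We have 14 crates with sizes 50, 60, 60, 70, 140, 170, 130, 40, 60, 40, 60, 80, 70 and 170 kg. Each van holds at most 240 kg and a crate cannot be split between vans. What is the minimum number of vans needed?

5

Total = 170 + 170 + 140 + 130 + 80 + 70 + 70 + 60 + 60 + 60 + 60 + 50 + 40 + 40 = 1200 kg.
Lower bound: ⌈1200/240⌉ = 5 vans.
A packing using 5 vans:
  van 1: 170 + 70 = 240
  van 2: 170 + 70 = 240
  van 3: 140 + 60 + 40 = 240
  van 4: 130 + 60 + 50 = 240
  van 5: 80 + 60 + 60 + 40 = 240
This matches the lower bound, so 5 is optimal.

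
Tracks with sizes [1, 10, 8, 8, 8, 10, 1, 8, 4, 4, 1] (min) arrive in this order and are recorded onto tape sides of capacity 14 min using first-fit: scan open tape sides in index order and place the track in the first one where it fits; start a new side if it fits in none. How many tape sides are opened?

6

  1 → side 1 (new)  [load 1/14]
  10 → side 1  [load 11/14]
  8 → side 2 (new)  [load 8/14]
  8 → side 3 (new)  [load 8/14]
  8 → side 4 (new)  [load 8/14]
  10 → side 5 (new)  [load 10/14]
  1 → side 1  [load 12/14]
  8 → side 6 (new)  [load 8/14]
  4 → side 2  [load 12/14]
  4 → side 3  [load 12/14]
  1 → side 1  [load 13/14]
6 tape sides opened.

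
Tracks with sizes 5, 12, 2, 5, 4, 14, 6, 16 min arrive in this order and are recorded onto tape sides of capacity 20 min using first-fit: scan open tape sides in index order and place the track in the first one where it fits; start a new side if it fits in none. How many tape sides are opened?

4

  5 → side 1 (new)  [load 5/20]
  12 → side 1  [load 17/20]
  2 → side 1  [load 19/20]
  5 → side 2 (new)  [load 5/20]
  4 → side 2  [load 9/20]
  14 → side 3 (new)  [load 14/20]
  6 → side 2  [load 15/20]
  16 → side 4 (new)  [load 16/20]
4 tape sides opened.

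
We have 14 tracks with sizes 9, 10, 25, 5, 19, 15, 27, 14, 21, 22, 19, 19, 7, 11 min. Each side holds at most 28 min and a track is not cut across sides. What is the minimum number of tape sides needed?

9

Total = 27 + 25 + 22 + 21 + 19 + 19 + 19 + 15 + 14 + 11 + 10 + 9 + 7 + 5 = 223 min.
Lower bound: ⌈223/28⌉ = 8 tape sides.
A packing using 9 tape sides:
  side 1: 27 = 27
  side 2: 25 = 25
  side 3: 22 + 5 = 27
  side 4: 21 + 7 = 28
  side 5: 19 + 9 = 28
  side 6: 19 = 19
  side 7: 19 = 19
  side 8: 15 + 11 = 26
  side 9: 14 + 10 = 24
No arrangement into 8 tape sides stays within capacity, so 9 is optimal.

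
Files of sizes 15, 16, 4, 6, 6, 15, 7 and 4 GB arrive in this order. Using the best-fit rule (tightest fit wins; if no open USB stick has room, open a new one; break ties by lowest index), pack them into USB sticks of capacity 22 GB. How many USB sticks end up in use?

4

  15 → USB stick 1 (new)  [load 15/22]
  16 → USB stick 2 (new)  [load 16/22]
  4 → USB stick 2  [load 20/22]
  6 → USB stick 1  [load 21/22]
  6 → USB stick 3 (new)  [load 6/22]
  15 → USB stick 3  [load 21/22]
  7 → USB stick 4 (new)  [load 7/22]
  4 → USB stick 4  [load 11/22]
4 USB sticks opened.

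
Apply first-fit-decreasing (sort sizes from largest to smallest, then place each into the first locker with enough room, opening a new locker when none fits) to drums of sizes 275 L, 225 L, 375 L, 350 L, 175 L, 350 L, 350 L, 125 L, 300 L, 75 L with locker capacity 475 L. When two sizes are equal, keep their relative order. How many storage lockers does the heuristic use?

Sorted descending: 375, 350, 350, 350, 300, 275, 225, 175, 125, 75.
  375 → locker 1 (new)  [load 375/475]
  350 → locker 2 (new)  [load 350/475]
  350 → locker 3 (new)  [load 350/475]
  350 → locker 4 (new)  [load 350/475]
  300 → locker 5 (new)  [load 300/475]
  275 → locker 6 (new)  [load 275/475]
  225 → locker 7 (new)  [load 225/475]
  175 → locker 5  [load 475/475]
  125 → locker 2  [load 475/475]
  75 → locker 1  [load 450/475]
7 storage lockers opened.

7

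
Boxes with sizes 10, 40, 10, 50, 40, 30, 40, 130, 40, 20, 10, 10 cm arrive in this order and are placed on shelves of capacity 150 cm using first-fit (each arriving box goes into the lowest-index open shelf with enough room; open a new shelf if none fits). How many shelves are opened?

3

  10 → shelf 1 (new)  [load 10/150]
  40 → shelf 1  [load 50/150]
  10 → shelf 1  [load 60/150]
  50 → shelf 1  [load 110/150]
  40 → shelf 1  [load 150/150]
  30 → shelf 2 (new)  [load 30/150]
  40 → shelf 2  [load 70/150]
  130 → shelf 3 (new)  [load 130/150]
  40 → shelf 2  [load 110/150]
  20 → shelf 2  [load 130/150]
  10 → shelf 2  [load 140/150]
  10 → shelf 2  [load 150/150]
3 shelves opened.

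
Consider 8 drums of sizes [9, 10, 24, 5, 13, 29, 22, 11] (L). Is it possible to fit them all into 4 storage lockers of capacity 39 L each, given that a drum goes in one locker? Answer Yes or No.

A valid assignment using 4 storage lockers:
  locker 1: 29 + 10 = 39
  locker 2: 24 + 13 = 37
  locker 3: 22 + 11 + 5 = 38
  locker 4: 9 = 9
Every load is within 39 L, so 4 storage lockers suffice.

Yes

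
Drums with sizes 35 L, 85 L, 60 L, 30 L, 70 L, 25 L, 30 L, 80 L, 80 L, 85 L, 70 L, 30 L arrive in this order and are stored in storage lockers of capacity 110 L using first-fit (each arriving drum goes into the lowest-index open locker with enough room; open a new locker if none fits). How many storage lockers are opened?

  35 → locker 1 (new)  [load 35/110]
  85 → locker 2 (new)  [load 85/110]
  60 → locker 1  [load 95/110]
  30 → locker 3 (new)  [load 30/110]
  70 → locker 3  [load 100/110]
  25 → locker 2  [load 110/110]
  30 → locker 4 (new)  [load 30/110]
  80 → locker 4  [load 110/110]
  80 → locker 5 (new)  [load 80/110]
  85 → locker 6 (new)  [load 85/110]
  70 → locker 7 (new)  [load 70/110]
  30 → locker 5  [load 110/110]
7 storage lockers opened.

7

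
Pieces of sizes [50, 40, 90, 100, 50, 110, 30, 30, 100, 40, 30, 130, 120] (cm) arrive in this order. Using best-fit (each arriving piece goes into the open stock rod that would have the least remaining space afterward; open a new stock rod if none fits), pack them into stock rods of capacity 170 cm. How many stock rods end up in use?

7

  50 → stock rod 1 (new)  [load 50/170]
  40 → stock rod 1  [load 90/170]
  90 → stock rod 2 (new)  [load 90/170]
  100 → stock rod 3 (new)  [load 100/170]
  50 → stock rod 3  [load 150/170]
  110 → stock rod 4 (new)  [load 110/170]
  30 → stock rod 4  [load 140/170]
  30 → stock rod 4  [load 170/170]
  100 → stock rod 5 (new)  [load 100/170]
  40 → stock rod 5  [load 140/170]
  30 → stock rod 5  [load 170/170]
  130 → stock rod 6 (new)  [load 130/170]
  120 → stock rod 7 (new)  [load 120/170]
7 stock rods opened.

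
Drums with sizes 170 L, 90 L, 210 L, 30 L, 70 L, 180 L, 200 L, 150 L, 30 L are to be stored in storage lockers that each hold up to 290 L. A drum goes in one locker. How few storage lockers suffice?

5

Total = 210 + 200 + 180 + 170 + 150 + 90 + 70 + 30 + 30 = 1130 L.
Lower bound: ⌈1130/290⌉ = 4 storage lockers.
Also, 5 drums each exceed 145 L, and no two of those can share a locker, so at least 5 storage lockers are needed.
A packing using 5 storage lockers:
  locker 1: 210 + 70 = 280
  locker 2: 200 + 90 = 290
  locker 3: 180 + 30 + 30 = 240
  locker 4: 170 = 170
  locker 5: 150 = 150
This matches the lower bound, so 5 is optimal.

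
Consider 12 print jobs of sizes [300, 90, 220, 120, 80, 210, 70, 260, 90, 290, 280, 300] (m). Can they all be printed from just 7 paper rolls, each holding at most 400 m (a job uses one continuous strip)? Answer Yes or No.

A valid assignment using 7 paper rolls:
  roll 1: 300 + 90 = 390
  roll 2: 300 + 90 = 390
  roll 3: 290 + 80 = 370
  roll 4: 280 + 120 = 400
  roll 5: 260 + 70 = 330
  roll 6: 220 = 220
  roll 7: 210 = 210
Every load is within 400 m, so 7 paper rolls suffice.

Yes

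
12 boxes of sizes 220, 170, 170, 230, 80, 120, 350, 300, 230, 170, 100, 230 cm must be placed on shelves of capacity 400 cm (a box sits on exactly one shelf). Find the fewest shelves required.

Total = 350 + 300 + 230 + 230 + 230 + 220 + 170 + 170 + 170 + 120 + 100 + 80 = 2370 cm.
Lower bound: ⌈2370/400⌉ = 6 shelves.
A packing using 7 shelves:
  shelf 1: 350 = 350
  shelf 2: 300 + 100 = 400
  shelf 3: 230 + 170 = 400
  shelf 4: 230 + 170 = 400
  shelf 5: 230 + 170 = 400
  shelf 6: 220 + 120 = 340
  shelf 7: 80 = 80
No arrangement into 6 shelves stays within capacity, so 7 is optimal.

7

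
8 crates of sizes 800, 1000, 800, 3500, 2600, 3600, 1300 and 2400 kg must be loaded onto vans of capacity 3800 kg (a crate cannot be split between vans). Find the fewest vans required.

5

Total = 3600 + 3500 + 2600 + 2400 + 1300 + 1000 + 800 + 800 = 16000 kg.
Lower bound: ⌈16000/3800⌉ = 5 vans.
A packing using 5 vans:
  van 1: 3600 = 3600
  van 2: 3500 = 3500
  van 3: 2600 + 1000 = 3600
  van 4: 2400 + 1300 = 3700
  van 5: 800 + 800 = 1600
This matches the lower bound, so 5 is optimal.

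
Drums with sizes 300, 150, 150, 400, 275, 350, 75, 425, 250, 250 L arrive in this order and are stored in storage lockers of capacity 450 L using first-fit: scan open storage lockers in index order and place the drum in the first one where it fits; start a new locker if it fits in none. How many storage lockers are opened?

7

  300 → locker 1 (new)  [load 300/450]
  150 → locker 1  [load 450/450]
  150 → locker 2 (new)  [load 150/450]
  400 → locker 3 (new)  [load 400/450]
  275 → locker 2  [load 425/450]
  350 → locker 4 (new)  [load 350/450]
  75 → locker 4  [load 425/450]
  425 → locker 5 (new)  [load 425/450]
  250 → locker 6 (new)  [load 250/450]
  250 → locker 7 (new)  [load 250/450]
7 storage lockers opened.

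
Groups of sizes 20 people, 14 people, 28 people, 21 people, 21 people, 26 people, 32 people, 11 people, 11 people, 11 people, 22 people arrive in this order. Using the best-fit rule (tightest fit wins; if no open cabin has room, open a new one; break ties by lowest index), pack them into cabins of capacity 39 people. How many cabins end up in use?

  20 → cabin 1 (new)  [load 20/39]
  14 → cabin 1  [load 34/39]
  28 → cabin 2 (new)  [load 28/39]
  21 → cabin 3 (new)  [load 21/39]
  21 → cabin 4 (new)  [load 21/39]
  26 → cabin 5 (new)  [load 26/39]
  32 → cabin 6 (new)  [load 32/39]
  11 → cabin 2  [load 39/39]
  11 → cabin 5  [load 37/39]
  11 → cabin 3  [load 32/39]
  22 → cabin 7 (new)  [load 22/39]
7 cabins opened.

7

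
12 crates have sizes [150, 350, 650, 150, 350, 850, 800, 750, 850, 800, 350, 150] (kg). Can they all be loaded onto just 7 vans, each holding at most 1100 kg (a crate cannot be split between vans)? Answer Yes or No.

A valid assignment using 7 vans:
  van 1: 850 + 150 = 1000
  van 2: 850 + 150 = 1000
  van 3: 800 + 150 = 950
  van 4: 800 = 800
  van 5: 750 + 350 = 1100
  van 6: 650 + 350 = 1000
  van 7: 350 = 350
Every load is within 1100 kg, so 7 vans suffice.

Yes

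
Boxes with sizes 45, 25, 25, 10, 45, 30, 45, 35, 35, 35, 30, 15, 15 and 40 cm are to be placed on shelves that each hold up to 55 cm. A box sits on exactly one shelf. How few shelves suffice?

Total = 45 + 45 + 45 + 40 + 35 + 35 + 35 + 30 + 30 + 25 + 25 + 15 + 15 + 10 = 430 cm.
Lower bound: ⌈430/55⌉ = 8 shelves.
Also, 9 boxes each exceed 55/2 cm, and no two of those can share a shelf, so at least 9 shelves are needed.
A packing using 9 shelves:
  shelf 1: 45 + 10 = 55
  shelf 2: 45 = 45
  shelf 3: 45 = 45
  shelf 4: 40 + 15 = 55
  shelf 5: 35 + 15 = 50
  shelf 6: 35 = 35
  shelf 7: 35 = 35
  shelf 8: 30 + 25 = 55
  shelf 9: 30 + 25 = 55
This matches the lower bound, so 9 is optimal.

9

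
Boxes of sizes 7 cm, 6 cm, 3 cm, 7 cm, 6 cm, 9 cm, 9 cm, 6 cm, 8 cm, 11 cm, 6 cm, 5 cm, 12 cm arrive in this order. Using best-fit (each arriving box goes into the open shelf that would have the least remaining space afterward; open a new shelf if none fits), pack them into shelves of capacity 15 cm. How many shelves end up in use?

7

  7 → shelf 1 (new)  [load 7/15]
  6 → shelf 1  [load 13/15]
  3 → shelf 2 (new)  [load 3/15]
  7 → shelf 2  [load 10/15]
  6 → shelf 3 (new)  [load 6/15]
  9 → shelf 3  [load 15/15]
  9 → shelf 4 (new)  [load 9/15]
  6 → shelf 4  [load 15/15]
  8 → shelf 5 (new)  [load 8/15]
  11 → shelf 6 (new)  [load 11/15]
  6 → shelf 5  [load 14/15]
  5 → shelf 2  [load 15/15]
  12 → shelf 7 (new)  [load 12/15]
7 shelves opened.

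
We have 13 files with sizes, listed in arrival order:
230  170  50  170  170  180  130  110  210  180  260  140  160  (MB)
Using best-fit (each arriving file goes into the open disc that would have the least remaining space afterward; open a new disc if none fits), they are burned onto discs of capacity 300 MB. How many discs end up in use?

  230 → disc 1 (new)  [load 230/300]
  170 → disc 2 (new)  [load 170/300]
  50 → disc 1  [load 280/300]
  170 → disc 3 (new)  [load 170/300]
  170 → disc 4 (new)  [load 170/300]
  180 → disc 5 (new)  [load 180/300]
  130 → disc 2  [load 300/300]
  110 → disc 5  [load 290/300]
  210 → disc 6 (new)  [load 210/300]
  180 → disc 7 (new)  [load 180/300]
  260 → disc 8 (new)  [load 260/300]
  140 → disc 9 (new)  [load 140/300]
  160 → disc 9  [load 300/300]
9 discs opened.

9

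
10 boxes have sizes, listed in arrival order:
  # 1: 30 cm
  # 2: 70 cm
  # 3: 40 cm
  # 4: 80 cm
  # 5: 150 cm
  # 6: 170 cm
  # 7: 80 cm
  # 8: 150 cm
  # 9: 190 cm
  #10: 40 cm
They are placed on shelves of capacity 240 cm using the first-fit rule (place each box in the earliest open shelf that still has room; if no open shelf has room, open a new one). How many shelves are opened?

  30 → shelf 1 (new)  [load 30/240]
  70 → shelf 1  [load 100/240]
  40 → shelf 1  [load 140/240]
  80 → shelf 1  [load 220/240]
  150 → shelf 2 (new)  [load 150/240]
  170 → shelf 3 (new)  [load 170/240]
  80 → shelf 2  [load 230/240]
  150 → shelf 4 (new)  [load 150/240]
  190 → shelf 5 (new)  [load 190/240]
  40 → shelf 3  [load 210/240]
5 shelves opened.

5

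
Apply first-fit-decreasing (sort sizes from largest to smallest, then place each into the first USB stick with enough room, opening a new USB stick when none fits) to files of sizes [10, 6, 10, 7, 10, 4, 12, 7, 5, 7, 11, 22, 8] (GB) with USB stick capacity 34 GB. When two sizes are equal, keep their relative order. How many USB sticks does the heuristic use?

4

Sorted descending: 22, 12, 11, 10, 10, 10, 8, 7, 7, 7, 6, 5, 4.
  22 → USB stick 1 (new)  [load 22/34]
  12 → USB stick 1  [load 34/34]
  11 → USB stick 2 (new)  [load 11/34]
  10 → USB stick 2  [load 21/34]
  10 → USB stick 2  [load 31/34]
  10 → USB stick 3 (new)  [load 10/34]
  8 → USB stick 3  [load 18/34]
  7 → USB stick 3  [load 25/34]
  7 → USB stick 3  [load 32/34]
  7 → USB stick 4 (new)  [load 7/34]
  6 → USB stick 4  [load 13/34]
  5 → USB stick 4  [load 18/34]
  4 → USB stick 4  [load 22/34]
4 USB sticks opened.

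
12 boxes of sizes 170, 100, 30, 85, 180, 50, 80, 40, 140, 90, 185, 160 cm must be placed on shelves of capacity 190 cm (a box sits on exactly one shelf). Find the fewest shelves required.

8

Total = 185 + 180 + 170 + 160 + 140 + 100 + 90 + 85 + 80 + 50 + 40 + 30 = 1310 cm.
Lower bound: ⌈1310/190⌉ = 7 shelves.
A packing using 8 shelves:
  shelf 1: 185 = 185
  shelf 2: 180 = 180
  shelf 3: 170 = 170
  shelf 4: 160 + 30 = 190
  shelf 5: 140 + 50 = 190
  shelf 6: 100 + 90 = 190
  shelf 7: 85 + 80 = 165
  shelf 8: 40 = 40
No arrangement into 7 shelves stays within capacity, so 8 is optimal.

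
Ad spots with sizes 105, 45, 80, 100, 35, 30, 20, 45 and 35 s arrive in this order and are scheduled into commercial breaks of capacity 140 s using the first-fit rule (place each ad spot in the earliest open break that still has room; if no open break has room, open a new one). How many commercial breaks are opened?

4

  105 → break 1 (new)  [load 105/140]
  45 → break 2 (new)  [load 45/140]
  80 → break 2  [load 125/140]
  100 → break 3 (new)  [load 100/140]
  35 → break 1  [load 140/140]
  30 → break 3  [load 130/140]
  20 → break 4 (new)  [load 20/140]
  45 → break 4  [load 65/140]
  35 → break 4  [load 100/140]
4 commercial breaks opened.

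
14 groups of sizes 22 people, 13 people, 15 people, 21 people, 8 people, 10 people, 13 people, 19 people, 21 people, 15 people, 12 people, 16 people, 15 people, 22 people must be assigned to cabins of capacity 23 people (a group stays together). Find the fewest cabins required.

Total = 22 + 22 + 21 + 21 + 19 + 16 + 15 + 15 + 15 + 13 + 13 + 12 + 10 + 8 = 222 people.
Lower bound: ⌈222/23⌉ = 10 cabins.
Also, 12 groups each exceed 23/2 people, and no two of those can share a cabin, so at least 12 cabins are needed.
A packing using 12 cabins:
  cabin 1: 22 = 22
  cabin 2: 22 = 22
  cabin 3: 21 = 21
  cabin 4: 21 = 21
  cabin 5: 19 = 19
  cabin 6: 16 = 16
  cabin 7: 15 + 8 = 23
  cabin 8: 15 = 15
  cabin 9: 15 = 15
  cabin 10: 13 + 10 = 23
  cabin 11: 13 = 13
  cabin 12: 12 = 12
This matches the lower bound, so 12 is optimal.

12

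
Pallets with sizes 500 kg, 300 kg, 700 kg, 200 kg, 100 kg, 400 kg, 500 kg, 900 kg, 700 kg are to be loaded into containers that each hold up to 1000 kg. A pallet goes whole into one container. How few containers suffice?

5

Total = 900 + 700 + 700 + 500 + 500 + 400 + 300 + 200 + 100 = 4300 kg.
Lower bound: ⌈4300/1000⌉ = 5 containers.
A packing using 5 containers:
  container 1: 900 + 100 = 1000
  container 2: 700 + 300 = 1000
  container 3: 700 + 200 = 900
  container 4: 500 + 500 = 1000
  container 5: 400 = 400
This matches the lower bound, so 5 is optimal.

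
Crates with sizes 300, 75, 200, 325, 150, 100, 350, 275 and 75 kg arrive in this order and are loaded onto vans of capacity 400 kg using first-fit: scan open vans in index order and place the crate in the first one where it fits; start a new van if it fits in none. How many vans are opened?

5

  300 → van 1 (new)  [load 300/400]
  75 → van 1  [load 375/400]
  200 → van 2 (new)  [load 200/400]
  325 → van 3 (new)  [load 325/400]
  150 → van 2  [load 350/400]
  100 → van 4 (new)  [load 100/400]
  350 → van 5 (new)  [load 350/400]
  275 → van 4  [load 375/400]
  75 → van 3  [load 400/400]
5 vans opened.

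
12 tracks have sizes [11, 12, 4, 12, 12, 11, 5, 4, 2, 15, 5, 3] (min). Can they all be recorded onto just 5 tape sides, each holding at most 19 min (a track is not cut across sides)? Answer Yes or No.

No

Total = 96 min; ⌈96/19⌉ = 6.
At least 6 tape sides are required, but only 5 are allowed.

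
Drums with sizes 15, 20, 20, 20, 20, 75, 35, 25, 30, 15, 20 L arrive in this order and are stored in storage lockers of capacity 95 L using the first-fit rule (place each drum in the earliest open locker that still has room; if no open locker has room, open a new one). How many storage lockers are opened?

4

  15 → locker 1 (new)  [load 15/95]
  20 → locker 1  [load 35/95]
  20 → locker 1  [load 55/95]
  20 → locker 1  [load 75/95]
  20 → locker 1  [load 95/95]
  75 → locker 2 (new)  [load 75/95]
  35 → locker 3 (new)  [load 35/95]
  25 → locker 3  [load 60/95]
  30 → locker 3  [load 90/95]
  15 → locker 2  [load 90/95]
  20 → locker 4 (new)  [load 20/95]
4 storage lockers opened.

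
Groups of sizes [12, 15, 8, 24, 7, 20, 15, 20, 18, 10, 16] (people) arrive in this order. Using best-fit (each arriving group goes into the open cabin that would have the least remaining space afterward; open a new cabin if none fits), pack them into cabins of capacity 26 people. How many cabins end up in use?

  12 → cabin 1 (new)  [load 12/26]
  15 → cabin 2 (new)  [load 15/26]
  8 → cabin 2  [load 23/26]
  24 → cabin 3 (new)  [load 24/26]
  7 → cabin 1  [load 19/26]
  20 → cabin 4 (new)  [load 20/26]
  15 → cabin 5 (new)  [load 15/26]
  20 → cabin 6 (new)  [load 20/26]
  18 → cabin 7 (new)  [load 18/26]
  10 → cabin 5  [load 25/26]
  16 → cabin 8 (new)  [load 16/26]
8 cabins opened.

8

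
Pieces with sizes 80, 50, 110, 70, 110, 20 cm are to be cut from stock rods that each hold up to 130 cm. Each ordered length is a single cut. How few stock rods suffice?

Total = 110 + 110 + 80 + 70 + 50 + 20 = 440 cm.
Lower bound: ⌈440/130⌉ = 4 stock rods.
A packing using 4 stock rods:
  stock rod 1: 110 + 20 = 130
  stock rod 2: 110 = 110
  stock rod 3: 80 + 50 = 130
  stock rod 4: 70 = 70
This matches the lower bound, so 4 is optimal.

4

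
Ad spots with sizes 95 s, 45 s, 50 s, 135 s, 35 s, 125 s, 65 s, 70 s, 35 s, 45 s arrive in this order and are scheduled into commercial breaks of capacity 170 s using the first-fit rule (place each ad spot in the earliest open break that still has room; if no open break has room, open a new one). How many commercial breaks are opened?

5

  95 → break 1 (new)  [load 95/170]
  45 → break 1  [load 140/170]
  50 → break 2 (new)  [load 50/170]
  135 → break 3 (new)  [load 135/170]
  35 → break 2  [load 85/170]
  125 → break 4 (new)  [load 125/170]
  65 → break 2  [load 150/170]
  70 → break 5 (new)  [load 70/170]
  35 → break 3  [load 170/170]
  45 → break 4  [load 170/170]
5 commercial breaks opened.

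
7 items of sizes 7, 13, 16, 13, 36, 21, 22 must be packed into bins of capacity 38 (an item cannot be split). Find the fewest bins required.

Total = 36 + 22 + 21 + 16 + 13 + 13 + 7 = 128.
Lower bound: ⌈128/38⌉ = 4 bins.
A packing using 4 bins:
  bin 1: 36 = 36
  bin 2: 22 + 16 = 38
  bin 3: 21 + 13 = 34
  bin 4: 13 + 7 = 20
This matches the lower bound, so 4 is optimal.

4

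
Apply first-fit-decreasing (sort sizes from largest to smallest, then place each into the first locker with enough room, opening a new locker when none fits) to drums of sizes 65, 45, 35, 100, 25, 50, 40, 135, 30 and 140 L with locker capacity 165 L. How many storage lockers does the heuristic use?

Sorted descending: 140, 135, 100, 65, 50, 45, 40, 35, 30, 25.
  140 → locker 1 (new)  [load 140/165]
  135 → locker 2 (new)  [load 135/165]
  100 → locker 3 (new)  [load 100/165]
  65 → locker 3  [load 165/165]
  50 → locker 4 (new)  [load 50/165]
  45 → locker 4  [load 95/165]
  40 → locker 4  [load 135/165]
  35 → locker 5 (new)  [load 35/165]
  30 → locker 2  [load 165/165]
  25 → locker 1  [load 165/165]
5 storage lockers opened.

5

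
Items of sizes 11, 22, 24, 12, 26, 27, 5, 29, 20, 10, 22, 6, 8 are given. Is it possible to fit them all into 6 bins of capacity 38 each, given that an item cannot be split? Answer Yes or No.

Total = 222; ⌈222/38⌉ = 6.
7 items each exceed half the capacity and cannot share a bin, forcing at least 7 bins.
At least 7 bins are required, but only 6 are allowed.

No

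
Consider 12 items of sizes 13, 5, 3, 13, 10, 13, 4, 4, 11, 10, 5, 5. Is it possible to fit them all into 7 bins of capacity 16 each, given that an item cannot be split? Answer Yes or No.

A valid assignment using 7 bins:
  bin 1: 13 + 3 = 16
  bin 2: 13 = 13
  bin 3: 13 = 13
  bin 4: 11 + 5 = 16
  bin 5: 10 + 5 = 15
  bin 6: 10 + 5 = 15
  bin 7: 4 + 4 = 8
Every load is within 16, so 7 bins suffice.

Yes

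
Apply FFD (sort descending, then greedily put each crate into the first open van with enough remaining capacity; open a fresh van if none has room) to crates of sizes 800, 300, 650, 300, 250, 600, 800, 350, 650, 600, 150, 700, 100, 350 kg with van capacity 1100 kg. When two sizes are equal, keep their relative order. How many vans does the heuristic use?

7

Sorted descending: 800, 800, 700, 650, 650, 600, 600, 350, 350, 300, 300, 250, 150, 100.
  800 → van 1 (new)  [load 800/1100]
  800 → van 2 (new)  [load 800/1100]
  700 → van 3 (new)  [load 700/1100]
  650 → van 4 (new)  [load 650/1100]
  650 → van 5 (new)  [load 650/1100]
  600 → van 6 (new)  [load 600/1100]
  600 → van 7 (new)  [load 600/1100]
  350 → van 3  [load 1050/1100]
  350 → van 4  [load 1000/1100]
  300 → van 1  [load 1100/1100]
  300 → van 2  [load 1100/1100]
  250 → van 5  [load 900/1100]
  150 → van 5  [load 1050/1100]
  100 → van 4  [load 1100/1100]
7 vans opened.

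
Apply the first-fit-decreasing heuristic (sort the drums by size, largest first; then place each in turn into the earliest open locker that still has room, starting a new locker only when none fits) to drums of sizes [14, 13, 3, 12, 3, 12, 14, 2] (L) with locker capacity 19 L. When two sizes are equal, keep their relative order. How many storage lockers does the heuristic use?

Sorted descending: 14, 14, 13, 12, 12, 3, 3, 2.
  14 → locker 1 (new)  [load 14/19]
  14 → locker 2 (new)  [load 14/19]
  13 → locker 3 (new)  [load 13/19]
  12 → locker 4 (new)  [load 12/19]
  12 → locker 5 (new)  [load 12/19]
  3 → locker 1  [load 17/19]
  3 → locker 2  [load 17/19]
  2 → locker 1  [load 19/19]
5 storage lockers opened.

5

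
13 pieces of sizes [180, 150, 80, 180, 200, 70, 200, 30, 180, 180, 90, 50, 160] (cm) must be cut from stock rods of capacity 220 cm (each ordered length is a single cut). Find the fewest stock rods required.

Total = 200 + 200 + 180 + 180 + 180 + 180 + 160 + 150 + 90 + 80 + 70 + 50 + 30 = 1750 cm.
Lower bound: ⌈1750/220⌉ = 8 stock rods.
A packing using 9 stock rods:
  stock rod 1: 200 = 200
  stock rod 2: 200 = 200
  stock rod 3: 180 + 30 = 210
  stock rod 4: 180 = 180
  stock rod 5: 180 = 180
  stock rod 6: 180 = 180
  stock rod 7: 160 + 50 = 210
  stock rod 8: 150 + 70 = 220
  stock rod 9: 90 + 80 = 170
No arrangement into 8 stock rods stays within capacity, so 9 is optimal.

9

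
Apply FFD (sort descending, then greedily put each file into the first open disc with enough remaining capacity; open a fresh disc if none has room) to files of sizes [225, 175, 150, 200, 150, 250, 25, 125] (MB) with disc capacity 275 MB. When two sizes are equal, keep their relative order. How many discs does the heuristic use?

6

Sorted descending: 250, 225, 200, 175, 150, 150, 125, 25.
  250 → disc 1 (new)  [load 250/275]
  225 → disc 2 (new)  [load 225/275]
  200 → disc 3 (new)  [load 200/275]
  175 → disc 4 (new)  [load 175/275]
  150 → disc 5 (new)  [load 150/275]
  150 → disc 6 (new)  [load 150/275]
  125 → disc 5  [load 275/275]
  25 → disc 1  [load 275/275]
6 discs opened.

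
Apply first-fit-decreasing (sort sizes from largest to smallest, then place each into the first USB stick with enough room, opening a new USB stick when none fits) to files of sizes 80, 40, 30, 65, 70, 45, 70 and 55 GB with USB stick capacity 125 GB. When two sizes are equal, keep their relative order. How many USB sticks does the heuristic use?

4

Sorted descending: 80, 70, 70, 65, 55, 45, 40, 30.
  80 → USB stick 1 (new)  [load 80/125]
  70 → USB stick 2 (new)  [load 70/125]
  70 → USB stick 3 (new)  [load 70/125]
  65 → USB stick 4 (new)  [load 65/125]
  55 → USB stick 2  [load 125/125]
  45 → USB stick 1  [load 125/125]
  40 → USB stick 3  [load 110/125]
  30 → USB stick 4  [load 95/125]
4 USB sticks opened.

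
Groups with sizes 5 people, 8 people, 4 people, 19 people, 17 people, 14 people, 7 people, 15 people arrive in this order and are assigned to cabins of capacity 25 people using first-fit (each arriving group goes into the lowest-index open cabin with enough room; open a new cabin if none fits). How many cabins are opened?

5

  5 → cabin 1 (new)  [load 5/25]
  8 → cabin 1  [load 13/25]
  4 → cabin 1  [load 17/25]
  19 → cabin 2 (new)  [load 19/25]
  17 → cabin 3 (new)  [load 17/25]
  14 → cabin 4 (new)  [load 14/25]
  7 → cabin 1  [load 24/25]
  15 → cabin 5 (new)  [load 15/25]
5 cabins opened.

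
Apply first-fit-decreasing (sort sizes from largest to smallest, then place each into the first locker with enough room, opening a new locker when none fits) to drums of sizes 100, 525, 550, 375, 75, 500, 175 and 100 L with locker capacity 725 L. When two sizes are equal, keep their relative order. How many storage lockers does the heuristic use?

4

Sorted descending: 550, 525, 500, 375, 175, 100, 100, 75.
  550 → locker 1 (new)  [load 550/725]
  525 → locker 2 (new)  [load 525/725]
  500 → locker 3 (new)  [load 500/725]
  375 → locker 4 (new)  [load 375/725]
  175 → locker 1  [load 725/725]
  100 → locker 2  [load 625/725]
  100 → locker 2  [load 725/725]
  75 → locker 3  [load 575/725]
4 storage lockers opened.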